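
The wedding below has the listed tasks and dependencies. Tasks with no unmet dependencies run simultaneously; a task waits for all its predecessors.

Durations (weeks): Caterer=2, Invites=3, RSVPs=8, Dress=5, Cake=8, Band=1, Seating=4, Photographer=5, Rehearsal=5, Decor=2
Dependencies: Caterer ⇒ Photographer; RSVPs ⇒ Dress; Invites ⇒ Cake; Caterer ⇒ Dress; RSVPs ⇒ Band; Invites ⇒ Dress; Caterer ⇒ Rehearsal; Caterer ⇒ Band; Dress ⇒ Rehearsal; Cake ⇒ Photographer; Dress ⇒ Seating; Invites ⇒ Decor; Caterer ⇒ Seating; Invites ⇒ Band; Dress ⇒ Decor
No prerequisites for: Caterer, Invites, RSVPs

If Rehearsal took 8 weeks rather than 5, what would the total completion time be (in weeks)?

21

The binding path is RSVPs→Dress→Rehearsal = 8+5+5 = 18; finish at 18 weeks.
Rehearsal is on the critical path; changing it to 8 makes that path 21 weeks.
The critical path is still RSVPs→Dress→Rehearsal; finish is now 21 weeks.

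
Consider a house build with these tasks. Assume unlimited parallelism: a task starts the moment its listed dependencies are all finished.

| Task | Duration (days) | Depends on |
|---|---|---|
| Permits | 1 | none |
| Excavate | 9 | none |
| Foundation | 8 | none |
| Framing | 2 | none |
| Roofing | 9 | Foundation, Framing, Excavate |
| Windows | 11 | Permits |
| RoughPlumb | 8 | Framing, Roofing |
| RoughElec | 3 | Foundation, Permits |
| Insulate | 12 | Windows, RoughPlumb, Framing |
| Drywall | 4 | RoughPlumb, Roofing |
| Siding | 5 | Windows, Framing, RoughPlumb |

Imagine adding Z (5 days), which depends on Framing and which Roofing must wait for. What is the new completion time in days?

38

Originally the job takes 38 days.
With Z inserted, Roofing now waits for max(Foundation, Framing, Excavate, Z).
New critical path: Excavate→Roofing→RoughPlumb→Insulate = 9+9+8+12 = 38 ⇒ 38 days.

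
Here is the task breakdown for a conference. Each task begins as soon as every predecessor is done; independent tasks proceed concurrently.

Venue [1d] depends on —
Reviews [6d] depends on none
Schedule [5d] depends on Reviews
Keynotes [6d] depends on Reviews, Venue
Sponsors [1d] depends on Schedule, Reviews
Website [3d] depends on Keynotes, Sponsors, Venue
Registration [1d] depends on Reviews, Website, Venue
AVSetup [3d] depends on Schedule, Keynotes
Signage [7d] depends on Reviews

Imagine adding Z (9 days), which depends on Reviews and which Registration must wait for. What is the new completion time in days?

Originally the job takes 16 days.
With Z inserted, Registration now waits for max(Reviews, Website, Venue, Z).
New critical path: Reviews→Z→Registration = 6+9+1 = 16 ⇒ 16 days.

16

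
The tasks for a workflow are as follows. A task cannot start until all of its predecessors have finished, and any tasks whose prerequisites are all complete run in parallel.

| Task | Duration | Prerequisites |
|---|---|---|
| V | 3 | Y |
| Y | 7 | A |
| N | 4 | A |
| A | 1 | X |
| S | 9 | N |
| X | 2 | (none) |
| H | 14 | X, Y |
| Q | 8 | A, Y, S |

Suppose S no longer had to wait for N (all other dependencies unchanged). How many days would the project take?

24

With the dependency in place, X→A→N→S→Q = 2+1+4+9+8 = 24 sets the finish at 24 days.
Without N→S, S's earliest start moves from 7 to 0.
After: X→A→Y→H = 2+1+7+14 = 24 → 24 days.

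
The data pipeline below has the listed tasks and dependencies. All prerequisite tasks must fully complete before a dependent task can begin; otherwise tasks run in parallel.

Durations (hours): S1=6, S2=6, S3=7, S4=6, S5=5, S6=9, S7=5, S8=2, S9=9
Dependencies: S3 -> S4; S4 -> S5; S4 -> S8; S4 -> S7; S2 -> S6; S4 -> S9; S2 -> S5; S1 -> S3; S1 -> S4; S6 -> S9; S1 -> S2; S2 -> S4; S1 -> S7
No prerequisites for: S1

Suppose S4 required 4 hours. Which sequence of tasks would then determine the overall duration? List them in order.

The binding path is S1→S2→S6→S9 = 6+6+9+9 = 30; finish at 30 hours.
S4 has 2 hours of float (longest path through it is 28).
The critical path is still S1→S2→S6→S9; finish is now 30 hours.

S1, S2, S6, S9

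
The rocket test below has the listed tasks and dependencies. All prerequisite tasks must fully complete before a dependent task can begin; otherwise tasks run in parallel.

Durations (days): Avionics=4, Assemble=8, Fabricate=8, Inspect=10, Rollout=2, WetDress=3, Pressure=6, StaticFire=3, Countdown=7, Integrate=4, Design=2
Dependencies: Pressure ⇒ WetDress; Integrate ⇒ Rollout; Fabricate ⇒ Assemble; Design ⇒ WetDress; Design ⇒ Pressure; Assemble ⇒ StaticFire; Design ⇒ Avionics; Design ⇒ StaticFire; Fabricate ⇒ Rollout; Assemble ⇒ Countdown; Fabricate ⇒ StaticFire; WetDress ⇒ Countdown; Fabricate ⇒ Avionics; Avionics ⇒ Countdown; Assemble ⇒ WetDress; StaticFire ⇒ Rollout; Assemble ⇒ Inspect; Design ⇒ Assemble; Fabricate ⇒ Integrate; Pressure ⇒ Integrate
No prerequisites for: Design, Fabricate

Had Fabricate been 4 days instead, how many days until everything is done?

Actual critical path: Fabricate→Assemble→WetDress→Countdown = 8+8+3+7 = 26 ⇒ 26 days.
Since Fabricate is critical, the -4 change carries straight to that chain (now 22 days).
The critical path is still Fabricate→Assemble→WetDress→Countdown; finish is now 22 days.

22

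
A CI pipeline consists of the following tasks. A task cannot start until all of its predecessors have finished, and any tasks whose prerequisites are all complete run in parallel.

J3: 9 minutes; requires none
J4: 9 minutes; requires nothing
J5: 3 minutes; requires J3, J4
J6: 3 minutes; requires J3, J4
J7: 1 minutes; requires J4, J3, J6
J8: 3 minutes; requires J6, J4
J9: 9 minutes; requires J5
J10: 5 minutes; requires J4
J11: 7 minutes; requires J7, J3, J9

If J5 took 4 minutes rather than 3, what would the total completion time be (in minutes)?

Baseline: J3→J5→J9→J11 = 9+3+9+7 = 28 → 28 minutes.
J5 lies on that path, so at 4 minutes the path becomes 29 minutes.
The critical path is still J3→J5→J9→J11; finish is now 29 minutes.

29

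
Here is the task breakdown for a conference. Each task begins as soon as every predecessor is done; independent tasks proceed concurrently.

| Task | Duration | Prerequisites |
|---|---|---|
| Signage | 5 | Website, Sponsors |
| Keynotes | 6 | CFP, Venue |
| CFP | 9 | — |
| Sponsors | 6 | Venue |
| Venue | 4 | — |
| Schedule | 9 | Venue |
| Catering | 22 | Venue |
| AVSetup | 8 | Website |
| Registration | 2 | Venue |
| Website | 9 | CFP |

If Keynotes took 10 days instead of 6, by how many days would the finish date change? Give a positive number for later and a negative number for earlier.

0

The binding path is Venue→Catering = 4+22 = 26; finish at 26 days.
Keynotes is off the critical path — its longest chain is 15 days, giving 11 of slack.
That remains the longest chain; total 26 days.
Change in finish: 26 − 26 = +0 days.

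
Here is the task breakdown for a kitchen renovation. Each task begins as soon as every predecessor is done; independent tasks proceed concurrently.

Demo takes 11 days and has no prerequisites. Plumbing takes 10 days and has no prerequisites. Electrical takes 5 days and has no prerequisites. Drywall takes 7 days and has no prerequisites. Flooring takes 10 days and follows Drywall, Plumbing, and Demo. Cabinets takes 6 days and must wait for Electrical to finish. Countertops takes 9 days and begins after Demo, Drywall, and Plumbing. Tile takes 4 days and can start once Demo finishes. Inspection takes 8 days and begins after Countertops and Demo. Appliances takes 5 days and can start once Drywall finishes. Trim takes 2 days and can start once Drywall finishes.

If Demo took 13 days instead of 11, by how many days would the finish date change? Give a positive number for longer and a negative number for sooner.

The binding path is Demo→Countertops→Inspection = 11+9+8 = 28; finish at 28 days.
Demo lies on that path, so at 13 days the path becomes 30 days.
No other chain overtakes it, so the finish is 30 days.
Change in finish: 30 − 28 = +2 days.

2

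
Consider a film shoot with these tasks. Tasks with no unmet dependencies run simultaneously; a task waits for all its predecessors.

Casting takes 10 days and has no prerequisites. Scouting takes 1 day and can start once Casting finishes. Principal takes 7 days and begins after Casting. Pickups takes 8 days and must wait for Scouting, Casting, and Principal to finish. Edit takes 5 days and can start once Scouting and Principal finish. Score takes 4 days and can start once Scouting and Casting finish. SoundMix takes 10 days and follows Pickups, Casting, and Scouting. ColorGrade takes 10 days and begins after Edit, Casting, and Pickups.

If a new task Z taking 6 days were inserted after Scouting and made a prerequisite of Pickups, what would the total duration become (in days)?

Originally the schedule takes 35 days.
With Z inserted, Pickups now waits for max(Scouting, Casting, Principal, Z).
New critical path: Casting→Scouting→Z→Pickups→SoundMix = 10+1+6+8+10 = 35 ⇒ 35 days.

35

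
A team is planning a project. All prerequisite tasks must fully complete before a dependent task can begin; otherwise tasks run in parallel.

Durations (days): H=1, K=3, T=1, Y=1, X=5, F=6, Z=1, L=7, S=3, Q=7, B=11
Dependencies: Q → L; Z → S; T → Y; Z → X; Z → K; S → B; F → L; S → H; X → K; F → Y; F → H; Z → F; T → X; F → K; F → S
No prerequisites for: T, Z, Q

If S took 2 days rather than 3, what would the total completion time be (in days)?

20

As given, the longest chain is Z→F→S→B = 1+6+3+11 = 21, so the finish is 21 days.
S is on the critical path; changing it to 2 makes that path 20 days.
The critical path is still Z→F→S→B; finish is now 20 days.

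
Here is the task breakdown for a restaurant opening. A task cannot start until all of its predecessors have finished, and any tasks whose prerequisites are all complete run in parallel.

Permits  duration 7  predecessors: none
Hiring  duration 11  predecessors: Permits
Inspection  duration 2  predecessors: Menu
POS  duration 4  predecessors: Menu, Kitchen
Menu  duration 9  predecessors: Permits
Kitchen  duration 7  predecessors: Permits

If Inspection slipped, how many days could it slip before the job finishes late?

The longest chain is Permits→Menu→POS = 7+9+4 = 20; overall finish 20 days.
The longest chain containing Inspection totals 18 days.
Slack of Inspection = 18 − 16 = 2 days.

2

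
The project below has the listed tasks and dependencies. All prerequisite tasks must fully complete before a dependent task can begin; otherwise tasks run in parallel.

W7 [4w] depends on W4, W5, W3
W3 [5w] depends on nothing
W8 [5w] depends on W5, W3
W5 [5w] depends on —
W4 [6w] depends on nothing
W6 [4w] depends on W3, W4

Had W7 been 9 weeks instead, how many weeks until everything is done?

15

As given, the longest chain is W4→W7 = 6+4 = 10, so the finish is 10 weeks.
Since W7 is critical, the +5 change carries straight to that chain (now 15 weeks).
No other chain overtakes it, so the finish is 15 weeks.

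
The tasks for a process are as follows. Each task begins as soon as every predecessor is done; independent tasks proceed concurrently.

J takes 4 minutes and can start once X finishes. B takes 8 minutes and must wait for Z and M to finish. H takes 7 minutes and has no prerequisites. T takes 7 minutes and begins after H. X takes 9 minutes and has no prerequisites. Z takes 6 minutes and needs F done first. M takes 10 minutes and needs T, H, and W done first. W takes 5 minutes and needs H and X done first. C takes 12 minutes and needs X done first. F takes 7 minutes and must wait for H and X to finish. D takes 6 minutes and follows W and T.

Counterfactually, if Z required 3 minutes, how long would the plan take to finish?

32

Critical path before the change: X→W→M→B = 9+5+10+8 = 32 giving 32 minutes.
Z has 2 minutes of float (longest path through it is 30).
That remains the longest chain; total 32 minutes.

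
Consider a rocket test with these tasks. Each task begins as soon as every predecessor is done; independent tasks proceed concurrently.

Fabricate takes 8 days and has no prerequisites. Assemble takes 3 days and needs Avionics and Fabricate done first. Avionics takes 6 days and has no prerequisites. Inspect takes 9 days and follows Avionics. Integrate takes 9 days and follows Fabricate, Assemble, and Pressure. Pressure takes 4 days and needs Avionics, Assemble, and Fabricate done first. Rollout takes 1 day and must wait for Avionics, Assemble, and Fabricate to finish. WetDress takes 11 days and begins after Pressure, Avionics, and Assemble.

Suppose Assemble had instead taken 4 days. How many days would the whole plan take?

27

The binding path is Fabricate→Assemble→Pressure→WetDress = 8+3+4+11 = 26; finish at 26 days.
Assemble lies on that path, so at 4 days the path becomes 27 days.
The critical path is still Fabricate→Assemble→Pressure→WetDress; finish is now 27 days.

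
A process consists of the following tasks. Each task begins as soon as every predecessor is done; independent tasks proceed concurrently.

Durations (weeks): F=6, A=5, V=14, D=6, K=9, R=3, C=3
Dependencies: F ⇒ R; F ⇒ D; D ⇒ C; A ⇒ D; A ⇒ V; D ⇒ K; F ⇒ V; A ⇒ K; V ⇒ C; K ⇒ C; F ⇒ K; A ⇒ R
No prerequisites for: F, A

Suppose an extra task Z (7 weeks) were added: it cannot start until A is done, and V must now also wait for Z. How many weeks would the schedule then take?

29

Originally the schedule takes 24 weeks.
With Z inserted, V now waits for max(F, A, Z).
New critical path: A→Z→V→C = 5+7+14+3 = 29 ⇒ 29 weeks.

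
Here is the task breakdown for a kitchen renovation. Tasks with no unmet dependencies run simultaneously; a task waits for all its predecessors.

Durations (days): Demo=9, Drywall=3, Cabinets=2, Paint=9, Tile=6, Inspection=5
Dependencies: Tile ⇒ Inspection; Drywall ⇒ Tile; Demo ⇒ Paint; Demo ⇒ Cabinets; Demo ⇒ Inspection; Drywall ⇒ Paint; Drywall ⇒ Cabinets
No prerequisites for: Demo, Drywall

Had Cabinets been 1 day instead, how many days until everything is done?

18

Baseline: Demo→Paint = 9+9 = 18 → 18 days.
Cabinets has 7 days of float (longest path through it is 11).
No other chain overtakes it, so the finish is 18 days.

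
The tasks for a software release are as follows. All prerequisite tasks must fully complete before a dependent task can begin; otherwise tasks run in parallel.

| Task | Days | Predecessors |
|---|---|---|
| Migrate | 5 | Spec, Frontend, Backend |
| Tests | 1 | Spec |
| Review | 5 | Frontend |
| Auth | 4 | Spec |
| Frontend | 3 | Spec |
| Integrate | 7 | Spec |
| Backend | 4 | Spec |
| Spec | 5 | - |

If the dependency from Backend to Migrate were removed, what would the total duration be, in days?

Before: longest chain Spec→Backend→Migrate = 5+4+5 = 14, finish 14.
Without Backend→Migrate, Migrate's earliest start moves from 9 to 8.
New critical path: Spec→Frontend→Review = 5+3+5 = 13 ⇒ 13 days.

13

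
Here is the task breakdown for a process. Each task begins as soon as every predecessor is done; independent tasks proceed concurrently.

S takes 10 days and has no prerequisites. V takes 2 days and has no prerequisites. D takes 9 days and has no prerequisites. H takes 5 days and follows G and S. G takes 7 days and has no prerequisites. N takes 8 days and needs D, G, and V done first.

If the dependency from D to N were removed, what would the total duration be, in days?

15

Before: longest chain D→N = 9+8 = 17, finish 17.
Without D→N, N's earliest start moves from 9 to 7.
After: G→N = 7+8 = 15 → 15 days.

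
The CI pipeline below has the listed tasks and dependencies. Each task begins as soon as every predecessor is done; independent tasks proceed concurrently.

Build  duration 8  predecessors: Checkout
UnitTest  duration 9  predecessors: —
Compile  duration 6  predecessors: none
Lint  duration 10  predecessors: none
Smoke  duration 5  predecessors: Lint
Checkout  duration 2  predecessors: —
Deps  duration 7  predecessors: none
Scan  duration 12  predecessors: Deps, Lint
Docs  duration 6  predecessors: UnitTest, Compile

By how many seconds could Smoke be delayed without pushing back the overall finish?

7

The longest chain is Lint→Scan = 10+12 = 22; overall finish 22 seconds.
The longest chain containing Smoke totals 15 seconds.
Slack of Smoke = 17 − 10 = 7 seconds.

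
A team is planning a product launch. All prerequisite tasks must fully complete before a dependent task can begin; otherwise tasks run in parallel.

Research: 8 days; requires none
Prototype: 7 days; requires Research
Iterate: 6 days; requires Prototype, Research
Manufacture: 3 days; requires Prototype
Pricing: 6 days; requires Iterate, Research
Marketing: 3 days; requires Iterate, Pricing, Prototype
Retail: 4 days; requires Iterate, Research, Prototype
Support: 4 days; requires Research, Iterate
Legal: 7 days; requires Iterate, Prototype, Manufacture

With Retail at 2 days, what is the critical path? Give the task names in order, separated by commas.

The binding path is Research→Prototype→Iterate→Pricing→Marketing = 8+7+6+6+3 = 30; finish at 30 days.
Retail has 5 days of float (longest path through it is 25).
No other chain overtakes it, so the finish is 30 days.

Research, Prototype, Iterate, Pricing, Marketing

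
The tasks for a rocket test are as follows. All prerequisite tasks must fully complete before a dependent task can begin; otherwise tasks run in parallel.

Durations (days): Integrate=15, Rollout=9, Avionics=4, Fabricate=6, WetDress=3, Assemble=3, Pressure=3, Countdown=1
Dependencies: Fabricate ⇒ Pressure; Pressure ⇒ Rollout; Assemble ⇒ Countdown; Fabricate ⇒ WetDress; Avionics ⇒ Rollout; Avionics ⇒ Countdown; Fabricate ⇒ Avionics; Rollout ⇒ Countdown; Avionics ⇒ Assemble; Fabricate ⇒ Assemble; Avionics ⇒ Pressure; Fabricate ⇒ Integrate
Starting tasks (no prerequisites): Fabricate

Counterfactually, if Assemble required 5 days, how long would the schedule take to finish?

23

Critical path before the change: Fabricate→Avionics→Pressure→Rollout→Countdown = 6+4+3+9+1 = 23 giving 23 days.
Assemble has 9 days of float (longest path through it is 14).
The critical path is still Fabricate→Avionics→Pressure→Rollout→Countdown; finish is now 23 days.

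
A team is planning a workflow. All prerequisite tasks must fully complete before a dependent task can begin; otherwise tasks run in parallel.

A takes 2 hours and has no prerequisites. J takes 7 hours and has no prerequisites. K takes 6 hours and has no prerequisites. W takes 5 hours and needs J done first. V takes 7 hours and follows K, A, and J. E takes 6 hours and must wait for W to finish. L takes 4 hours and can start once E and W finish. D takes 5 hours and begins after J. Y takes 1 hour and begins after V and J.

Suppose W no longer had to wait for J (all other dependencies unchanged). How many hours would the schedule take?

Original critical path: J→W→E→L = 7+5+6+4 = 22 ⇒ 22 hours.
Without J→W, W's earliest start moves from 7 to 0.
After: J→V→Y = 7+7+1 = 15 → 15 hours.

15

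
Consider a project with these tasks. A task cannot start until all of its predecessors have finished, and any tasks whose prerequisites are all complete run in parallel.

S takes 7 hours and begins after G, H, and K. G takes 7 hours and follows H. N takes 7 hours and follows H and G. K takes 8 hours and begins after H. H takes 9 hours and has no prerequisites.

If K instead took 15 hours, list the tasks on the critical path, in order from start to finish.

The binding path is H→K→S = 9+8+7 = 24; finish at 24 hours.
K lies on that path, so at 15 hours the path becomes 31 hours.
No other chain overtakes it, so the finish is 31 hours.

H, K, S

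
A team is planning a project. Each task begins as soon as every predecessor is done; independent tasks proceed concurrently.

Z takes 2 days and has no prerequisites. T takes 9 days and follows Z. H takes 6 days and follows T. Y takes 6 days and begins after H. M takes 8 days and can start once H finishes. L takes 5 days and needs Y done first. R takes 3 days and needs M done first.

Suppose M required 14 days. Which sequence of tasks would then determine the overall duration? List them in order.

Z, T, H, M, R

Actual critical path: Z→T→H→M→R = 2+9+6+8+3 = 28 ⇒ 28 days.
M is on the critical path; changing it to 14 makes that path 34 days.
No other chain overtakes it, so the finish is 34 days.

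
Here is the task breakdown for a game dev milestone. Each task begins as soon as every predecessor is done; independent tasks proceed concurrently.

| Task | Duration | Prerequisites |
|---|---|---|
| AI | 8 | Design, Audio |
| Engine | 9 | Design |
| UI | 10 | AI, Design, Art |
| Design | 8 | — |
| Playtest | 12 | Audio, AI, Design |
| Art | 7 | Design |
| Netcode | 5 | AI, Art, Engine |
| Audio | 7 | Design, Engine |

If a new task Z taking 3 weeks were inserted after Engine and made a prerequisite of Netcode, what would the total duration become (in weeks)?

Originally the job takes 44 weeks.
With Z inserted, Netcode now waits for max(AI, Art, Engine, Z).
New critical path: Design→Engine→Audio→AI→Playtest = 8+9+7+8+12 = 44 ⇒ 44 weeks.

44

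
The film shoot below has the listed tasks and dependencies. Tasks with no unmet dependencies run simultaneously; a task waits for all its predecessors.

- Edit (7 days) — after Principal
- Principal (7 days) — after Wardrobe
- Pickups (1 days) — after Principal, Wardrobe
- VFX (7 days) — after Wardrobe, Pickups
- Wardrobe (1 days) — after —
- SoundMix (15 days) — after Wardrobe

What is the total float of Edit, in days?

1

The longest chain is Wardrobe→Principal→Pickups→VFX = 1+7+1+7 = 16; overall finish 16 days.
The longest chain containing Edit totals 15 days.
Float = 16 − 15 = 1.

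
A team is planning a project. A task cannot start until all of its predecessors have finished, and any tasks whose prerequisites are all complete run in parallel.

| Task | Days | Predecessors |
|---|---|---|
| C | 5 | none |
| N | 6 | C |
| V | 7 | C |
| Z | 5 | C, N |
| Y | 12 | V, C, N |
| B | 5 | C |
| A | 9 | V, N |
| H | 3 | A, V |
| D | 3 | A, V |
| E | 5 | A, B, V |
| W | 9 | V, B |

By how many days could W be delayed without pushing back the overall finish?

5

The longest chain is C→V→A→E = 5+7+9+5 = 26; overall finish 26 days.
Longest path through W: 21 days (earliest finish 21, latest finish 26).
Float = 26 − 21 = 5.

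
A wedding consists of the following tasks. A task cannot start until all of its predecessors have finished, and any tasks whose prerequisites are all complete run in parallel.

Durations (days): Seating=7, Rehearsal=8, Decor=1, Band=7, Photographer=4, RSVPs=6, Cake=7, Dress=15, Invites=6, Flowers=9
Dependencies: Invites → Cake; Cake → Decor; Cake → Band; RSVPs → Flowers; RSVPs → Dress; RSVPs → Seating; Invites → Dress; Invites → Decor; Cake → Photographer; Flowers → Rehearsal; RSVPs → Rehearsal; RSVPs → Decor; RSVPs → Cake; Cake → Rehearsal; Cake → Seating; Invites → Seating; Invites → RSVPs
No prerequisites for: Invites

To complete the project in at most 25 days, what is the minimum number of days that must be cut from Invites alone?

4

Current finish: 29 days; target: 25.
Invites is on every critical path, so each day cut from Invites cuts the finish by one (this holds down to a finish of 24).
Need 29 − 25 = 4 days off Invites → Invites becomes 2 days, finish becomes 25.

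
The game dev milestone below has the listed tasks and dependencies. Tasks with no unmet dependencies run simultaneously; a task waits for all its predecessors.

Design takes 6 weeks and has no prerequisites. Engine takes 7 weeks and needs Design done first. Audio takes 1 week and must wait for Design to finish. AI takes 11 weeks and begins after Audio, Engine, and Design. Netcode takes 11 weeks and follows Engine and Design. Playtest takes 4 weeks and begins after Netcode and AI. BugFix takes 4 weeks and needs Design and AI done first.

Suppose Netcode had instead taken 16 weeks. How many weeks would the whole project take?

33

Critical path before the change: Design→Engine→Netcode→Playtest = 6+7+11+4 = 28 giving 28 weeks.
Netcode is on the critical path; changing it to 16 makes that path 33 weeks.
No other chain overtakes it, so the finish is 33 weeks.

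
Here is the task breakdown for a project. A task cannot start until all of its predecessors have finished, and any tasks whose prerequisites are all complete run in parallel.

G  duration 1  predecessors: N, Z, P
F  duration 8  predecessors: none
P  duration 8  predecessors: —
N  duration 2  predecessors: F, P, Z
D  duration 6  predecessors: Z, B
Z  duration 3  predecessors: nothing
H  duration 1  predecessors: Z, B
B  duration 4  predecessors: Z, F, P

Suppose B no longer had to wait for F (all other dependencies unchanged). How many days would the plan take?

18

Before: longest chain F→B→D = 8+4+6 = 18, finish 18.
Dropping F→B doesn't change B's earliest start (8); another predecessor still binds.
After: P→B→D = 8+4+6 = 18 → 18 days.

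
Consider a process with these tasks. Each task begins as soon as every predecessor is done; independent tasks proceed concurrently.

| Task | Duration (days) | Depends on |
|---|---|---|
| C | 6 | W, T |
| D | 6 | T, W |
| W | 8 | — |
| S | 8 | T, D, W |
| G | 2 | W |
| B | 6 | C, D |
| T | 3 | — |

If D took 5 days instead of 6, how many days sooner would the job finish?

1

The binding path is W→D→S = 8+6+8 = 22; finish at 22 days.
D lies on that path, so at 5 days the path becomes 21 days.
No other chain overtakes it, so the finish is 21 days.
Change in finish: 21 − 22 = -1 days.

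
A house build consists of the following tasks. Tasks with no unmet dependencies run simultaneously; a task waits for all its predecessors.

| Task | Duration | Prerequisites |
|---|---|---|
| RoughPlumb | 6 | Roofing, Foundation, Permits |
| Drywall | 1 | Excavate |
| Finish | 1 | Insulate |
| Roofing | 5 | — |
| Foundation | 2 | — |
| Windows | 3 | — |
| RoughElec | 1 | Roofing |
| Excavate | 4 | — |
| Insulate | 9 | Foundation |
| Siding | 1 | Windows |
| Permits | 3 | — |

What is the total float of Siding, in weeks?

8

Critical path: Foundation→Insulate→Finish = 2+9+1 = 12, so the finish is 12 weeks.
Longest path through Siding: 4 weeks (earliest finish 4, latest finish 12).
So Siding can slip 12 − 4 = 8 weeks.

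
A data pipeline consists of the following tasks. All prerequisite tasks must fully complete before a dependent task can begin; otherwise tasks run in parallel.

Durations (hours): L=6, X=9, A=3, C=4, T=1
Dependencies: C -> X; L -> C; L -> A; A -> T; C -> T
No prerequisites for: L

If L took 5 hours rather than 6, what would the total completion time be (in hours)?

18

The binding path is L→C→X = 6+4+9 = 19; finish at 19 hours.
L lies on that path, so at 5 hours the path becomes 18 hours.
The critical path is still L→C→X; finish is now 18 hours.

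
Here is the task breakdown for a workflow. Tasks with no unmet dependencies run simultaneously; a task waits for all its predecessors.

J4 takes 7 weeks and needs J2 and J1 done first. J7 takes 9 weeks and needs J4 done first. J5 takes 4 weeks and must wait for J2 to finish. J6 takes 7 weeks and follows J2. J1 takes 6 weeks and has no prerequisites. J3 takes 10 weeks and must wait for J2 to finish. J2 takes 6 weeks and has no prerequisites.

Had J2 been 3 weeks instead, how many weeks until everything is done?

22

Actual critical path: J2→J4→J7 = 6+7+9 = 22 ⇒ 22 weeks.
Since J2 is critical, the -3 change carries straight to that chain (now 19 weeks).
The binding chain switches to J1→J4→J7 = 6+7+9 = 22; finish 22 weeks.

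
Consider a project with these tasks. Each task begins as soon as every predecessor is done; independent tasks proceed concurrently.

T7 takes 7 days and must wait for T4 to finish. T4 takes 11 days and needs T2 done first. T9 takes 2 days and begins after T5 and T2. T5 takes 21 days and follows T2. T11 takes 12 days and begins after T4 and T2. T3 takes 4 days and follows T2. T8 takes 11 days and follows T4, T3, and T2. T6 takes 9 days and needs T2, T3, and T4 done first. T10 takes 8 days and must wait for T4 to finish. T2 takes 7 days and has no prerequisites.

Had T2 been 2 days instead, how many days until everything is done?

25

Baseline: T2→T4→T11 = 7+11+12 = 30 → 30 days.
Since T2 is critical, the -5 change carries straight to that chain (now 25 days).
No other chain overtakes it, so the finish is 25 days.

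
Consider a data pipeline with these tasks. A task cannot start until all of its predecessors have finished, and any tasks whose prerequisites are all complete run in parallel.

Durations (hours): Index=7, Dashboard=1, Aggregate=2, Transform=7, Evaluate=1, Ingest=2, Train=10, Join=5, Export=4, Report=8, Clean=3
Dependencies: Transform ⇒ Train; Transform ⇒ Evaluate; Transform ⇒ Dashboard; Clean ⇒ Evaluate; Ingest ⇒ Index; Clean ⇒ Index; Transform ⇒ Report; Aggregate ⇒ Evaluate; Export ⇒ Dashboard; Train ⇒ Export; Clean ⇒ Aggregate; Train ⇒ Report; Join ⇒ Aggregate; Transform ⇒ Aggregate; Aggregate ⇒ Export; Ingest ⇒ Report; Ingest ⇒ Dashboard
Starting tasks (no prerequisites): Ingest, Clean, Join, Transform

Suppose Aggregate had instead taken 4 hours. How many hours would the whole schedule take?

As given, the longest chain is Transform→Train→Report = 7+10+8 = 25, so the finish is 25 hours.
The longest path through Aggregate is only 14 hours, so Aggregate has float 11.
That remains the longest chain; total 25 hours.

25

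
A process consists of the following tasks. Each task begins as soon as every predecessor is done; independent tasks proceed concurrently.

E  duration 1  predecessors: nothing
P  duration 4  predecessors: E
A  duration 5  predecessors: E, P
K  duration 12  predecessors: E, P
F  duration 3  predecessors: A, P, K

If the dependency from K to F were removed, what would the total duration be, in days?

With the dependency in place, E→P→K→F = 1+4+12+3 = 20 sets the finish at 20 days.
Without K→F, F's earliest start moves from 17 to 10.
The longest chain is now E→P→K = 1+4+12 = 17, so the process takes 17 days.

17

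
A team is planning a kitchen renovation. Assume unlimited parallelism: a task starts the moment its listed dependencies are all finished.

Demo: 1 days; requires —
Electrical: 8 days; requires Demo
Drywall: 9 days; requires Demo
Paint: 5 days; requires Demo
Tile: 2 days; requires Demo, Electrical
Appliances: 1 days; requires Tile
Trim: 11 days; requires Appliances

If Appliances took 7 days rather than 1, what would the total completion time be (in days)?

Critical path before the change: Demo→Electrical→Tile→Appliances→Trim = 1+8+2+1+11 = 23 giving 23 days.
Appliances lies on that path, so at 7 days the path becomes 29 days.
That remains the longest chain; total 29 days.

29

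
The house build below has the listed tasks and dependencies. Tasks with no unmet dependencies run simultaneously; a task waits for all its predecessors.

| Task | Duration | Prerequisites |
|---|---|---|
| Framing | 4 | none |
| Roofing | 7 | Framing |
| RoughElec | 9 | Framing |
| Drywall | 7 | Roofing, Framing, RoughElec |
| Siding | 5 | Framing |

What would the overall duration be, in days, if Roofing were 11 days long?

22

Critical path before the change: Framing→RoughElec→Drywall = 4+9+7 = 20 giving 20 days.
Roofing is off the critical path — its longest chain is 18 days, giving 2 of slack.
New critical path: Framing→Roofing→Drywall = 4+11+7 = 22 ⇒ 22 days.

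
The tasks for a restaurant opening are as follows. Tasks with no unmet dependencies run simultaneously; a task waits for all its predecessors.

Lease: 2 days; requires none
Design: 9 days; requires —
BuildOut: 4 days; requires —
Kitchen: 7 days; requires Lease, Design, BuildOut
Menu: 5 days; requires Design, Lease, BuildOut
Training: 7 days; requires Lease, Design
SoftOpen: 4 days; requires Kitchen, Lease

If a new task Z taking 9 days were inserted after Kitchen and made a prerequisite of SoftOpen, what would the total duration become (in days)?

29

Originally the job takes 20 days.
With Z inserted, SoftOpen now waits for max(Kitchen, Lease, Z).
New critical path: Design→Kitchen→Z→SoftOpen = 9+7+9+4 = 29 ⇒ 29 days.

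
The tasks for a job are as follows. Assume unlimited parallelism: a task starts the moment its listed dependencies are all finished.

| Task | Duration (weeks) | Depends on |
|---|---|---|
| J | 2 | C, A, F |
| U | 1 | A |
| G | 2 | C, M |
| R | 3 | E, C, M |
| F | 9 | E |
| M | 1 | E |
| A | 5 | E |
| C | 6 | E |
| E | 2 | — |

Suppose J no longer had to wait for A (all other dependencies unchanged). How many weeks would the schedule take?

Before: longest chain E→F→J = 2+9+2 = 13, finish 13.
Dropping A→J doesn't change J's earliest start (11); another predecessor still binds.
New critical path: E→F→J = 2+9+2 = 13 ⇒ 13 weeks.

13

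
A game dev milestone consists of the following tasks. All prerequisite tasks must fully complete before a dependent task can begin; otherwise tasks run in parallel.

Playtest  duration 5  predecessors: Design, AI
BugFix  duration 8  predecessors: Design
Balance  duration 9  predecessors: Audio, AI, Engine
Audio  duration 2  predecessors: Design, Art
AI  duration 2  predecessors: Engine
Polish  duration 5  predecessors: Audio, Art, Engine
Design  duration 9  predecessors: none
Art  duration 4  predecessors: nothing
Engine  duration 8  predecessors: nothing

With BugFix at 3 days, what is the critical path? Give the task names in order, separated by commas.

Critical path before the change: Design→Audio→Balance = 9+2+9 = 20 giving 20 days.
BugFix is off the critical path — its longest chain is 17 days, giving 3 of slack.
That remains the longest chain; total 20 days.

Design, Audio, Balance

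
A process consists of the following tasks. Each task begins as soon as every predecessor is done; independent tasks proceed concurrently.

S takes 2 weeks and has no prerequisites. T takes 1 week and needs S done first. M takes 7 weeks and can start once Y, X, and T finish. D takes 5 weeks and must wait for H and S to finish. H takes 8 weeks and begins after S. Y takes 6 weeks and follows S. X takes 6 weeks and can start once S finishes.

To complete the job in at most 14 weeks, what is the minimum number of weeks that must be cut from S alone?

1

Current finish: 15 weeks; target: 14.
S is on every critical path, so each week cut from S cuts the finish by one (this holds down to a finish of 14).
Need 15 − 14 = 1 week off S → S becomes 1 week, finish becomes 14.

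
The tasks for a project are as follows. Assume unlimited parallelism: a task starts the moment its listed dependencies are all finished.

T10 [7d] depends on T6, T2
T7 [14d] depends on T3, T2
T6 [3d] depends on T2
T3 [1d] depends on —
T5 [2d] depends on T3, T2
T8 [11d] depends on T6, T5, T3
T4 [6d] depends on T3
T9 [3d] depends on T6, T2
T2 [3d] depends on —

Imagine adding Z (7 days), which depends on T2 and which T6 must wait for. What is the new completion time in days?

24

Originally the plan takes 17 days.
With Z inserted, T6 now waits for max(T2, Z).
New critical path: T2→Z→T6→T8 = 3+7+3+11 = 24 ⇒ 24 days.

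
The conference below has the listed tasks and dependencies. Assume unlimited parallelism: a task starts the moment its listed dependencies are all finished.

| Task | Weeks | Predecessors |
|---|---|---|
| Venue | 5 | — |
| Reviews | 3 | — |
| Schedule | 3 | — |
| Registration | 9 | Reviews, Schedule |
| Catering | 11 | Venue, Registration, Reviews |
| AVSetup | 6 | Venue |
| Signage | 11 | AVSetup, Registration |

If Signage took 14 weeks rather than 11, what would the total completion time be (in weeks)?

26

Baseline: Reviews→Registration→Signage = 3+9+11 = 23 → 23 weeks.
Signage lies on that path, so at 14 weeks the path becomes 26 weeks.
That remains the longest chain; total 26 weeks.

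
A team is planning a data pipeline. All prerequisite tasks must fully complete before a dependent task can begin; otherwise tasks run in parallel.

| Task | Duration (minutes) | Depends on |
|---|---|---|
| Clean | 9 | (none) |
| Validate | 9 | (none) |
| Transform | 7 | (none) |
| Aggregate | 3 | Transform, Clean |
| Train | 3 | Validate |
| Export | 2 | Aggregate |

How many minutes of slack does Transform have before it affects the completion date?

2

Clean→Aggregate→Export = 9+3+2 = 14 sets the makespan at 14 minutes.
Longest path through Transform: 12 minutes (earliest finish 7, latest finish 9).
Slack of Transform = 2 − 0 = 2 minutes.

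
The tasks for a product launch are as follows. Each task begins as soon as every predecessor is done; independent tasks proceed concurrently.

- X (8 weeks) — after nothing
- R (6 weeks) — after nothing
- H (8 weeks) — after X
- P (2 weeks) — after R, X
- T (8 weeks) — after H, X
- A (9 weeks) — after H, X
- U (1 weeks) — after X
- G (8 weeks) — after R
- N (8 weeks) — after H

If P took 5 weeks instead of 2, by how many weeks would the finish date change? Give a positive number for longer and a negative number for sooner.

0

Critical path before the change: X→H→A = 8+8+9 = 25 giving 25 weeks.
P is off the critical path — its longest chain is 10 weeks, giving 15 of slack.
The critical path is still X→H→A; finish is now 25 weeks.
Change in finish: 25 − 25 = +0 weeks.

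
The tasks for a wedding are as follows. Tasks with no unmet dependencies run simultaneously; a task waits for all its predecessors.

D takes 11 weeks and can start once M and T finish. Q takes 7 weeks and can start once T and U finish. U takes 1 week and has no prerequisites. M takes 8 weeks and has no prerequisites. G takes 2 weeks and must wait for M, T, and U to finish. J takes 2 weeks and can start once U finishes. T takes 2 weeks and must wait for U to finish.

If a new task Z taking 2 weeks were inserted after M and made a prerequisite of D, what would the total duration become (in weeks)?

Originally the schedule takes 19 weeks.
With Z inserted, D now waits for max(M, T, Z).
New critical path: M→Z→D = 8+2+11 = 21 ⇒ 21 weeks.

21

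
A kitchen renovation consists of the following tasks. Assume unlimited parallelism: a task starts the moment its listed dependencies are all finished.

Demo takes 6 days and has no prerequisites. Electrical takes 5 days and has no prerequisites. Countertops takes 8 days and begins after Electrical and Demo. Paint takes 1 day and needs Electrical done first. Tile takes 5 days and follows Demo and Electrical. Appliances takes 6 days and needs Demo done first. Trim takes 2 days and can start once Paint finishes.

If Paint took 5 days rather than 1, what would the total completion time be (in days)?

14

The binding path is Demo→Countertops = 6+8 = 14; finish at 14 days.
The longest path through Paint is only 8 days, so Paint has float 6.
No other chain overtakes it, so the finish is 14 days.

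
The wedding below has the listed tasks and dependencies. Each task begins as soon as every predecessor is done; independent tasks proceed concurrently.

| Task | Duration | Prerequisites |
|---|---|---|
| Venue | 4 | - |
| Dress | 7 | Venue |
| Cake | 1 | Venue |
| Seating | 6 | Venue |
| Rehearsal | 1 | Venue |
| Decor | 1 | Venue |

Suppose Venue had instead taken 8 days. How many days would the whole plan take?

15

Actual critical path: Venue→Dress = 4+7 = 11 ⇒ 11 days.
Venue is on the critical path; changing it to 8 makes that path 15 days.
No other chain overtakes it, so the finish is 15 days.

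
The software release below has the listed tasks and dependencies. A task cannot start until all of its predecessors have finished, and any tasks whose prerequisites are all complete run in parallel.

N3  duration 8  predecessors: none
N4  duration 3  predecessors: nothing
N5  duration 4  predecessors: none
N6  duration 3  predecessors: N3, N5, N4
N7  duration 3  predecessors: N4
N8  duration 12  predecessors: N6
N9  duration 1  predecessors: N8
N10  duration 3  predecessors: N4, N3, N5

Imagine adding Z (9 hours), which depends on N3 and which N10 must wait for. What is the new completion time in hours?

Originally the project takes 24 hours.
With Z inserted, N10 now waits for max(N4, N3, N5, Z).
New critical path: N3→N6→N8→N9 = 8+3+12+1 = 24 ⇒ 24 hours.

24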